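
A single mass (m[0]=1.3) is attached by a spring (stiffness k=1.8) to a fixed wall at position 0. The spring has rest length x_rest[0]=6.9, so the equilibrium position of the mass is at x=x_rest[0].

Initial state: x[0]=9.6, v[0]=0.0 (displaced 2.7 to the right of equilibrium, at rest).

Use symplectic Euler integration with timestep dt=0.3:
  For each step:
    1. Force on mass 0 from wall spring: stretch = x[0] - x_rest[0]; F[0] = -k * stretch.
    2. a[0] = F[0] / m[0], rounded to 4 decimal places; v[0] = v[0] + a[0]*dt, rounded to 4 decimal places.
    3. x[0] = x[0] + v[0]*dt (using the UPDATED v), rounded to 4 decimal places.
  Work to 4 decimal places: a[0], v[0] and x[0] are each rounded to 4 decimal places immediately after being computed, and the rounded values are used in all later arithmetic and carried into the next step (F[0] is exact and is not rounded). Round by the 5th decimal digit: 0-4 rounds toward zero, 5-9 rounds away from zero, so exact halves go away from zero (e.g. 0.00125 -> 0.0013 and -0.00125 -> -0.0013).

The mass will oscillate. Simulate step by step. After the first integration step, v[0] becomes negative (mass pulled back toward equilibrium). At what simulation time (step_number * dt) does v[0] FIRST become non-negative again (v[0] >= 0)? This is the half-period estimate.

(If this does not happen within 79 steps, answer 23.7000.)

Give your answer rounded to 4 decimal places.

Step 0: x=[9.6000] v=[0.0000]
Step 1: x=[9.2635] v=[-1.1216]
Step 2: x=[8.6325] v=[-2.1034]
Step 3: x=[7.7856] v=[-2.8230]
Step 4: x=[6.8283] v=[-3.1909]
Step 5: x=[5.8800] v=[-3.1611]
Step 6: x=[5.0588] v=[-2.7374]
Step 7: x=[4.4670] v=[-1.9726]
Step 8: x=[4.1784] v=[-0.9620]
Step 9: x=[4.2290] v=[0.1685]
First v>=0 after going negative at step 9, time=2.7000

Answer: 2.7000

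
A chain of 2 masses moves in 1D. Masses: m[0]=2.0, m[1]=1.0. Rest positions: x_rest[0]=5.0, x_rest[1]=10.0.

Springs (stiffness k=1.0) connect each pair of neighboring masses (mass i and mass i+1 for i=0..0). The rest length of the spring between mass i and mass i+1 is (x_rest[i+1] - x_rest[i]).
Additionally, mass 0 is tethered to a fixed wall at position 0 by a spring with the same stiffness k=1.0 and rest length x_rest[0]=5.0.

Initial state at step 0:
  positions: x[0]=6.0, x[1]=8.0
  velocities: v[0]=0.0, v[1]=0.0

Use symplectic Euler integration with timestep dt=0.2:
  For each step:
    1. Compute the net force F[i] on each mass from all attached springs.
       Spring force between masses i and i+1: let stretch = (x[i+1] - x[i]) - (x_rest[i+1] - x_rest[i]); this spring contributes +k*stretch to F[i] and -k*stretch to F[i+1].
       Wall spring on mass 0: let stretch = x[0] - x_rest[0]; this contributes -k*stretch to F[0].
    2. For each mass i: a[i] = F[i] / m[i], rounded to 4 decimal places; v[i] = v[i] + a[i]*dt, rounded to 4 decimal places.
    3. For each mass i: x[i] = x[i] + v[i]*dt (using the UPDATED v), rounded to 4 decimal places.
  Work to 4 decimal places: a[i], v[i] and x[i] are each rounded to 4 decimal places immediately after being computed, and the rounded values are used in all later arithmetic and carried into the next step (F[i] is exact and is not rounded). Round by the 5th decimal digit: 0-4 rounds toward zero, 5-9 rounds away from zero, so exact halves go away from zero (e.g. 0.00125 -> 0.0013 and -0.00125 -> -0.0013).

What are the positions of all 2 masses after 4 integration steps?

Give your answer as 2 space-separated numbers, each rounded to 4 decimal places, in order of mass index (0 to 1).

Step 0: x=[6.0000 8.0000] v=[0.0000 0.0000]
Step 1: x=[5.9200 8.1200] v=[-0.4000 0.6000]
Step 2: x=[5.7656 8.3520] v=[-0.7720 1.1600]
Step 3: x=[5.5476 8.6805] v=[-1.0899 1.6427]
Step 4: x=[5.2813 9.0837] v=[-1.3314 2.0161]

Answer: 5.2813 9.0837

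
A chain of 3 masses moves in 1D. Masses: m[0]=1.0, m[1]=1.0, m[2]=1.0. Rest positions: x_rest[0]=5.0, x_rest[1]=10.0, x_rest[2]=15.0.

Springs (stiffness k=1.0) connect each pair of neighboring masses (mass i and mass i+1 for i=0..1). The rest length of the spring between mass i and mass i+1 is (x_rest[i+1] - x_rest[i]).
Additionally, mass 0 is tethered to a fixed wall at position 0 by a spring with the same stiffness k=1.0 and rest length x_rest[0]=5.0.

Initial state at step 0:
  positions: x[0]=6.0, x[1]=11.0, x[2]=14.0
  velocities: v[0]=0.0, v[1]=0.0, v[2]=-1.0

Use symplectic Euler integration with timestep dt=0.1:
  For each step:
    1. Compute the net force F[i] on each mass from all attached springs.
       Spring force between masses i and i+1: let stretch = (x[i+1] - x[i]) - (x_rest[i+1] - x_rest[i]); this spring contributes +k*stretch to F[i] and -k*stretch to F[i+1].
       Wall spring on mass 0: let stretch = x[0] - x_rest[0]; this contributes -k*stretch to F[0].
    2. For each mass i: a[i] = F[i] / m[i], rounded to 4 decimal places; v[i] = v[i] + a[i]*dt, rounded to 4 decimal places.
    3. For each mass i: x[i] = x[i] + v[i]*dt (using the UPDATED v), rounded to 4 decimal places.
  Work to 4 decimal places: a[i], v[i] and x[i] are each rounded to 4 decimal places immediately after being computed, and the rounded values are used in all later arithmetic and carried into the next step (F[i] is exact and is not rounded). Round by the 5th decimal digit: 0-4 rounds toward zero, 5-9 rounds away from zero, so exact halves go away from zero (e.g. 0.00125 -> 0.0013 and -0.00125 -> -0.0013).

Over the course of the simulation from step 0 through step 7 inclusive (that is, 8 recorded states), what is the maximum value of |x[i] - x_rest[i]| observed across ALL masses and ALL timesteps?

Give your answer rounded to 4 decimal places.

Step 0: x=[6.0000 11.0000 14.0000] v=[0.0000 0.0000 -1.0000]
Step 1: x=[5.9900 10.9800 13.9200] v=[-0.1000 -0.2000 -0.8000]
Step 2: x=[5.9700 10.9395 13.8606] v=[-0.2000 -0.4050 -0.5940]
Step 3: x=[5.9400 10.8785 13.8220] v=[-0.3001 -0.6098 -0.3861]
Step 4: x=[5.9000 10.7976 13.8040] v=[-0.4003 -0.8093 -0.1805]
Step 5: x=[5.8500 10.6978 13.8059] v=[-0.5005 -0.9984 0.0189]
Step 6: x=[5.7899 10.5806 13.8267] v=[-0.6007 -1.1724 0.2081]
Step 7: x=[5.7198 10.4479 13.8651] v=[-0.7006 -1.3269 0.3835]
Max displacement = 1.1960

Answer: 1.1960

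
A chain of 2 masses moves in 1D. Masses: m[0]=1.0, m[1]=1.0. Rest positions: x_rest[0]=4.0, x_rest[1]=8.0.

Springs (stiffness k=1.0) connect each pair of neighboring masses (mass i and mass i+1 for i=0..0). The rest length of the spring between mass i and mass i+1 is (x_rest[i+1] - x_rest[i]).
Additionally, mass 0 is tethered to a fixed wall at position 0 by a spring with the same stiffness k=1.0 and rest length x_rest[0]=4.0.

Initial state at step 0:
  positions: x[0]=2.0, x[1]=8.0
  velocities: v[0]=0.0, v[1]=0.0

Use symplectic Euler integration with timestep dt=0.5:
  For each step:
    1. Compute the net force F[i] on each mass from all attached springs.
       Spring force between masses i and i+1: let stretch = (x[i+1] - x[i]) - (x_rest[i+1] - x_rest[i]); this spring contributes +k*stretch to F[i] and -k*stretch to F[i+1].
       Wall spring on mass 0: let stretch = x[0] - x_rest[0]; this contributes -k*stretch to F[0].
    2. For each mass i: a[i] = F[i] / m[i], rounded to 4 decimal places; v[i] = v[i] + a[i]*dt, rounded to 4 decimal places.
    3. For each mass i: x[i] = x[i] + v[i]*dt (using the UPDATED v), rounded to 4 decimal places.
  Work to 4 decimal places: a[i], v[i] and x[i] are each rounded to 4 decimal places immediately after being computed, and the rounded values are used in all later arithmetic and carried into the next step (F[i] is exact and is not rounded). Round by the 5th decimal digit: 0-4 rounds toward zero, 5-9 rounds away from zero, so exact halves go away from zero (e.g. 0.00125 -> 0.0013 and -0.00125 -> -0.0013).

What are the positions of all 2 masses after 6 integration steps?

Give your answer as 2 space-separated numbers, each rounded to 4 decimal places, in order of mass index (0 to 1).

Step 0: x=[2.0000 8.0000] v=[0.0000 0.0000]
Step 1: x=[3.0000 7.5000] v=[2.0000 -1.0000]
Step 2: x=[4.3750 6.8750] v=[2.7500 -1.2500]
Step 3: x=[5.2813 6.6250] v=[1.8125 -0.5000]
Step 4: x=[5.2032 7.0391] v=[-0.1563 0.8282]
Step 5: x=[4.2832 7.9943] v=[-1.8400 1.9103]
Step 6: x=[3.2202 9.0217] v=[-2.1261 2.0548]

Answer: 3.2202 9.0217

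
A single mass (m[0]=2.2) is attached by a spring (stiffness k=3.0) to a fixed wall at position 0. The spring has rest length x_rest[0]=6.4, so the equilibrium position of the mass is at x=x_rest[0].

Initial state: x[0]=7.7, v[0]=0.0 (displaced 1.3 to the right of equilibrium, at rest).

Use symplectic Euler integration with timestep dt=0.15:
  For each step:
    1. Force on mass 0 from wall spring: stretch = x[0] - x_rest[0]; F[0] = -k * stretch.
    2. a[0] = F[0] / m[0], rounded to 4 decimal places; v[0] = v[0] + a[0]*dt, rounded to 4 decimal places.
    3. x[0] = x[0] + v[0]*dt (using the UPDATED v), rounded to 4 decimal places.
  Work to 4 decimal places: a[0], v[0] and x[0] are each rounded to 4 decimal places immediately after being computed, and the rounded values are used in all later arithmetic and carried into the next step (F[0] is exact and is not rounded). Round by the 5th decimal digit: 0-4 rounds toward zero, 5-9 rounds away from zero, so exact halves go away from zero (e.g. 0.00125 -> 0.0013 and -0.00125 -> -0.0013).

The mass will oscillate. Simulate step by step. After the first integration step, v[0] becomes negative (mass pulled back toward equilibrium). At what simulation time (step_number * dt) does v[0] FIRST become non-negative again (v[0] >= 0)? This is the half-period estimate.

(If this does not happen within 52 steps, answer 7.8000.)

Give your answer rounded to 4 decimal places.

Step 0: x=[7.7000] v=[0.0000]
Step 1: x=[7.6601] v=[-0.2659]
Step 2: x=[7.5816] v=[-0.5236]
Step 3: x=[7.4668] v=[-0.7653]
Step 4: x=[7.3193] v=[-0.9835]
Step 5: x=[7.1436] v=[-1.1715]
Step 6: x=[6.9451] v=[-1.3236]
Step 7: x=[6.7298] v=[-1.4351]
Step 8: x=[6.5044] v=[-1.5026]
Step 9: x=[6.2758] v=[-1.5240]
Step 10: x=[6.0510] v=[-1.4986]
Step 11: x=[5.8369] v=[-1.4272]
Step 12: x=[5.6401] v=[-1.3120]
Step 13: x=[5.4666] v=[-1.1566]
Step 14: x=[5.3217] v=[-0.9657]
Step 15: x=[5.2099] v=[-0.7451]
Step 16: x=[5.1346] v=[-0.5017]
Step 17: x=[5.0982] v=[-0.2429]
Step 18: x=[5.1017] v=[0.0234]
First v>=0 after going negative at step 18, time=2.7000

Answer: 2.7000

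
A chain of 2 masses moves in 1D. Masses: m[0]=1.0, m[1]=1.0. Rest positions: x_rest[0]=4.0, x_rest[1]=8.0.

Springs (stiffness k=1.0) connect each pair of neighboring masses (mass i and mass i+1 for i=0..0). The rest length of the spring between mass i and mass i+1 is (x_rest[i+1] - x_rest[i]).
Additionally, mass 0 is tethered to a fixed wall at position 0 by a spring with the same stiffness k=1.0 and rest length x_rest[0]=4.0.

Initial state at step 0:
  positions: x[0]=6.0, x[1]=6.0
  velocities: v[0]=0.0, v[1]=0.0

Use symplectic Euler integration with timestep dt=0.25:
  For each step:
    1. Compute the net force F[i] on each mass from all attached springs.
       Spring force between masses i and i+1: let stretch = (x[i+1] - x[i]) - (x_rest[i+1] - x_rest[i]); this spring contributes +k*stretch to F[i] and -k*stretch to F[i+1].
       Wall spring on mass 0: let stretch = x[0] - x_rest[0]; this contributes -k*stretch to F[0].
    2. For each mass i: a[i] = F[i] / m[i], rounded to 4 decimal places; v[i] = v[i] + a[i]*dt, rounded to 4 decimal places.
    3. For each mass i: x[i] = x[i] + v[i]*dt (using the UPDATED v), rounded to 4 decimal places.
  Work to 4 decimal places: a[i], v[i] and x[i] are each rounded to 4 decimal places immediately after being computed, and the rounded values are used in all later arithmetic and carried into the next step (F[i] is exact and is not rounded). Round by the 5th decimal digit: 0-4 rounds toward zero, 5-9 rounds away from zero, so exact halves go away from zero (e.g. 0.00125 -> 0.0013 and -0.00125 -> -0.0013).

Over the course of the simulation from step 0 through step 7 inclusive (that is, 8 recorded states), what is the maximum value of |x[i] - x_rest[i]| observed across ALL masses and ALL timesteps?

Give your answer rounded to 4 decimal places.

Answer: 2.5189

Derivation:
Step 0: x=[6.0000 6.0000] v=[0.0000 0.0000]
Step 1: x=[5.6250 6.2500] v=[-1.5000 1.0000]
Step 2: x=[4.9375 6.7110] v=[-2.7500 1.8438]
Step 3: x=[4.0523 7.3111] v=[-3.5410 2.4004]
Step 4: x=[3.1175 7.9575] v=[-3.7394 2.5857]
Step 5: x=[2.2903 8.5514] v=[-3.3088 2.3757]
Step 6: x=[1.7113 9.0040] v=[-2.3161 1.8104]
Step 7: x=[1.4811 9.2508] v=[-0.9208 0.9872]
Max displacement = 2.5189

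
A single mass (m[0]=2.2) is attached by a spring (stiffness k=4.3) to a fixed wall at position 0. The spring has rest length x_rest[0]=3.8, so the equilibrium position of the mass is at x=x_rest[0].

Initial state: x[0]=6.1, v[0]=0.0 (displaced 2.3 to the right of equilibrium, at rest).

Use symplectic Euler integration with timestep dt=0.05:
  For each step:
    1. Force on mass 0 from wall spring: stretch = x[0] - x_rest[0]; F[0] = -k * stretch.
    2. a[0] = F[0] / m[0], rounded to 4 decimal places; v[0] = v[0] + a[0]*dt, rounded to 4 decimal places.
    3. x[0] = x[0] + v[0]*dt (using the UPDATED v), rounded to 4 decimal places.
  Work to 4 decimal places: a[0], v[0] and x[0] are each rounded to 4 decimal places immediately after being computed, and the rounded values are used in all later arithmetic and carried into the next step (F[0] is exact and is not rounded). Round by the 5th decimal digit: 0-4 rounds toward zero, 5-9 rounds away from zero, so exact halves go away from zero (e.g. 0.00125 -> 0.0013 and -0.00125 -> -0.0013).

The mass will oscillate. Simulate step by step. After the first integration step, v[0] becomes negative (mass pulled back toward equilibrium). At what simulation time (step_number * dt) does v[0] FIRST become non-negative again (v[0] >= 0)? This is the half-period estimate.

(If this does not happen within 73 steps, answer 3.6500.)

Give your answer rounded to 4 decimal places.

Answer: 2.2500

Derivation:
Step 0: x=[6.1000] v=[0.0000]
Step 1: x=[6.0888] v=[-0.2248]
Step 2: x=[6.0664] v=[-0.4485]
Step 3: x=[6.0329] v=[-0.6700]
Step 4: x=[5.9885] v=[-0.8882]
Step 5: x=[5.9334] v=[-1.1021]
Step 6: x=[5.8679] v=[-1.3106]
Step 7: x=[5.7923] v=[-1.5127]
Step 8: x=[5.7069] v=[-1.7074]
Step 9: x=[5.6122] v=[-1.8938]
Step 10: x=[5.5087] v=[-2.0709]
Step 11: x=[5.3968] v=[-2.2379]
Step 12: x=[5.2771] v=[-2.3940]
Step 13: x=[5.1502] v=[-2.5384]
Step 14: x=[5.0167] v=[-2.6704]
Step 15: x=[4.8772] v=[-2.7893]
Step 16: x=[4.7325] v=[-2.8946]
Step 17: x=[4.5832] v=[-2.9857]
Step 18: x=[4.4301] v=[-3.0622]
Step 19: x=[4.2739] v=[-3.1238]
Step 20: x=[4.1154] v=[-3.1701]
Step 21: x=[3.9554] v=[-3.2009]
Step 22: x=[3.7946] v=[-3.2161]
Step 23: x=[3.6338] v=[-3.2156]
Step 24: x=[3.4738] v=[-3.1994]
Step 25: x=[3.3154] v=[-3.1675]
Step 26: x=[3.1594] v=[-3.1201]
Step 27: x=[3.0065] v=[-3.0575]
Step 28: x=[2.8575] v=[-2.9800]
Step 29: x=[2.7131] v=[-2.8879]
Step 30: x=[2.5740] v=[-2.7817]
Step 31: x=[2.4409] v=[-2.6619]
Step 32: x=[2.3144] v=[-2.5291]
Step 33: x=[2.1952] v=[-2.3839]
Step 34: x=[2.0838] v=[-2.2271]
Step 35: x=[1.9808] v=[-2.0594]
Step 36: x=[1.8867] v=[-1.8816]
Step 37: x=[1.8020] v=[-1.6946]
Step 38: x=[1.7270] v=[-1.4993]
Step 39: x=[1.6622] v=[-1.2967]
Step 40: x=[1.6078] v=[-1.0878]
Step 41: x=[1.5641] v=[-0.8736]
Step 42: x=[1.5313] v=[-0.6551]
Step 43: x=[1.5096] v=[-0.4334]
Step 44: x=[1.4991] v=[-0.2096]
Step 45: x=[1.4999] v=[0.0153]
First v>=0 after going negative at step 45, time=2.2500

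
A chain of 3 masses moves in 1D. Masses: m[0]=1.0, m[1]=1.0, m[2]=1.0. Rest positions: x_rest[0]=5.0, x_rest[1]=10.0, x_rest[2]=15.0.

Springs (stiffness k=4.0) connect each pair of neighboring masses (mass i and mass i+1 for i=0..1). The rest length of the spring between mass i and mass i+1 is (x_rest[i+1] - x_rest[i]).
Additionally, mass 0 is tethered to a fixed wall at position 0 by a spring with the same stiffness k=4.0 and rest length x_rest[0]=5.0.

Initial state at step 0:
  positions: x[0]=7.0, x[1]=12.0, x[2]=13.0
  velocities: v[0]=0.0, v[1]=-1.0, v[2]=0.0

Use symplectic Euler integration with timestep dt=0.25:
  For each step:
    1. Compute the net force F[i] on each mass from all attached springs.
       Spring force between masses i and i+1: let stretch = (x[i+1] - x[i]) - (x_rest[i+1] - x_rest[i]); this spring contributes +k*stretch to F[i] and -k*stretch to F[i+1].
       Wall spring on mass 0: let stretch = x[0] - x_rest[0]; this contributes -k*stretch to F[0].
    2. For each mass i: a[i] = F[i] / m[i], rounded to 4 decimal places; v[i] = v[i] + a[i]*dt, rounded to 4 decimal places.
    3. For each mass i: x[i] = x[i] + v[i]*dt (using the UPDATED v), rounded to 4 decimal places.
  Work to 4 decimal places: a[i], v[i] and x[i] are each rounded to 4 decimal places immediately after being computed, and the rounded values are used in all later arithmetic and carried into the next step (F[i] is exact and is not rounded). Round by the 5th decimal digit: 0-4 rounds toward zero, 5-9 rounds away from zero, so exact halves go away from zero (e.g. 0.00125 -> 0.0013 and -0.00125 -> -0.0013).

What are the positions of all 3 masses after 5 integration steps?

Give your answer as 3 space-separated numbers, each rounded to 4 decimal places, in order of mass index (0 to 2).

Step 0: x=[7.0000 12.0000 13.0000] v=[0.0000 -1.0000 0.0000]
Step 1: x=[6.5000 10.7500 14.0000] v=[-2.0000 -5.0000 4.0000]
Step 2: x=[5.4375 9.2500 15.4375] v=[-4.2500 -6.0000 5.7500]
Step 3: x=[3.9688 8.3438 16.5781] v=[-5.8750 -3.6250 4.5625]
Step 4: x=[2.6016 8.4024 16.9102] v=[-5.4688 0.2343 1.3282]
Step 5: x=[2.0342 9.1377 16.3653] v=[-2.2696 2.9413 -2.1796]

Answer: 2.0342 9.1377 16.3653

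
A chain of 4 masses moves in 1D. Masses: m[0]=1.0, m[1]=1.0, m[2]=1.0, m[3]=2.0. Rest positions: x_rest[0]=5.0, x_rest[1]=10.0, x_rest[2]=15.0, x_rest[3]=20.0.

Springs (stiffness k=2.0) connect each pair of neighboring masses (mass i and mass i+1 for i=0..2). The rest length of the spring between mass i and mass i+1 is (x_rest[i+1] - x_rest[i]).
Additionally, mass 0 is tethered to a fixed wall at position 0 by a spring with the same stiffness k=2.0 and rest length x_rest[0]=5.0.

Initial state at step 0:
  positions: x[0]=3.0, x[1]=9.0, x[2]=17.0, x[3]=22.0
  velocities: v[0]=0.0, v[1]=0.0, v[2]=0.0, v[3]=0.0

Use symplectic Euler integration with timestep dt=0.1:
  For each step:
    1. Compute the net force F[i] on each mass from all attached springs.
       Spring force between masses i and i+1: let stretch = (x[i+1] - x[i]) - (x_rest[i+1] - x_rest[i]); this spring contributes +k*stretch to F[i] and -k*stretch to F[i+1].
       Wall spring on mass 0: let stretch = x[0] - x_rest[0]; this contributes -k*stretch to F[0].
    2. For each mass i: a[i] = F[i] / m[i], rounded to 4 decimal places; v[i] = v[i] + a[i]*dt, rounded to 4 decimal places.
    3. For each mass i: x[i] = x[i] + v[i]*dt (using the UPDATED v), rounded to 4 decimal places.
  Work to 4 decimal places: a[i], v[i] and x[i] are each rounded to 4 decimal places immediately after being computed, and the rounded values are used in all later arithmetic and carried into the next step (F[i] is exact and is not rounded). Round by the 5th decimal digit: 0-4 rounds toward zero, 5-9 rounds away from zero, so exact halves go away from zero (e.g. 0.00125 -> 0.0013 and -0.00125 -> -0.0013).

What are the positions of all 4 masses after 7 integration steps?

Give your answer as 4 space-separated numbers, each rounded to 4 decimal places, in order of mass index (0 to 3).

Answer: 4.4852 9.9375 15.6887 21.9321

Derivation:
Step 0: x=[3.0000 9.0000 17.0000 22.0000] v=[0.0000 0.0000 0.0000 0.0000]
Step 1: x=[3.0600 9.0400 16.9400 22.0000] v=[0.6000 0.4000 -0.6000 0.0000]
Step 2: x=[3.1784 9.1184 16.8232 21.9994] v=[1.1840 0.7840 -1.1680 -0.0060]
Step 3: x=[3.3520 9.2321 16.6558 21.9970] v=[1.7363 1.1370 -1.6737 -0.0236]
Step 4: x=[3.5762 9.3767 16.4468 21.9912] v=[2.2419 1.4457 -2.0902 -0.0577]
Step 5: x=[3.8449 9.5467 16.2073 21.9800] v=[2.6868 1.6996 -2.3953 -0.1121]
Step 6: x=[4.1507 9.7358 15.9500 21.9611] v=[3.0582 1.8914 -2.5729 -0.1894]
Step 7: x=[4.4852 9.9375 15.6887 21.9321] v=[3.3451 2.0172 -2.6135 -0.2905]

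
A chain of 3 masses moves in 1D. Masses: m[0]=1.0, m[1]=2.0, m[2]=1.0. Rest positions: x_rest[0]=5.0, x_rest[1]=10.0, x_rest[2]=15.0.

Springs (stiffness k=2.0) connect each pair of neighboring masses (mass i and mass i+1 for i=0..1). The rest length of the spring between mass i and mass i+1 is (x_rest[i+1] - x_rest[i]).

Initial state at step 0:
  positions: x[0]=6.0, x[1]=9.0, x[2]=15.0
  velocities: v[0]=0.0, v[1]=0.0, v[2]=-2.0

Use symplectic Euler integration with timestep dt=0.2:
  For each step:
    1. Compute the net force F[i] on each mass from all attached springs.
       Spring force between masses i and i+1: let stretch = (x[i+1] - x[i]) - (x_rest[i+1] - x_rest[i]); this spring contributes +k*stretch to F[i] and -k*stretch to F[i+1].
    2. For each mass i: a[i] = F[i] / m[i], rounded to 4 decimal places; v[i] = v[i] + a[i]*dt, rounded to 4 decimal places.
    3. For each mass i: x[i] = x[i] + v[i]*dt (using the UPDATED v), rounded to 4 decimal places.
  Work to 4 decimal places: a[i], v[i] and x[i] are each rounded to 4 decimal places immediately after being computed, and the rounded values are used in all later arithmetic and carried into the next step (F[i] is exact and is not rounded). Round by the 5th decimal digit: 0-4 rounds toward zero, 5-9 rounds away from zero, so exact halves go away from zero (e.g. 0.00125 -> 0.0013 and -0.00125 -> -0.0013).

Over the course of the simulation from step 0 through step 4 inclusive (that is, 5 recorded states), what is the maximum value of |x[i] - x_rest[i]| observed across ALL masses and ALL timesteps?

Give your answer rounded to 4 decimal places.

Answer: 1.8818

Derivation:
Step 0: x=[6.0000 9.0000 15.0000] v=[0.0000 0.0000 -2.0000]
Step 1: x=[5.8400 9.1200 14.5200] v=[-0.8000 0.6000 -2.4000]
Step 2: x=[5.5424 9.3248 14.0080] v=[-1.4880 1.0240 -2.5600]
Step 3: x=[5.1474 9.5656 13.5213] v=[-1.9750 1.2042 -2.4333]
Step 4: x=[4.7059 9.7879 13.1182] v=[-2.2077 1.1117 -2.0156]
Max displacement = 1.8818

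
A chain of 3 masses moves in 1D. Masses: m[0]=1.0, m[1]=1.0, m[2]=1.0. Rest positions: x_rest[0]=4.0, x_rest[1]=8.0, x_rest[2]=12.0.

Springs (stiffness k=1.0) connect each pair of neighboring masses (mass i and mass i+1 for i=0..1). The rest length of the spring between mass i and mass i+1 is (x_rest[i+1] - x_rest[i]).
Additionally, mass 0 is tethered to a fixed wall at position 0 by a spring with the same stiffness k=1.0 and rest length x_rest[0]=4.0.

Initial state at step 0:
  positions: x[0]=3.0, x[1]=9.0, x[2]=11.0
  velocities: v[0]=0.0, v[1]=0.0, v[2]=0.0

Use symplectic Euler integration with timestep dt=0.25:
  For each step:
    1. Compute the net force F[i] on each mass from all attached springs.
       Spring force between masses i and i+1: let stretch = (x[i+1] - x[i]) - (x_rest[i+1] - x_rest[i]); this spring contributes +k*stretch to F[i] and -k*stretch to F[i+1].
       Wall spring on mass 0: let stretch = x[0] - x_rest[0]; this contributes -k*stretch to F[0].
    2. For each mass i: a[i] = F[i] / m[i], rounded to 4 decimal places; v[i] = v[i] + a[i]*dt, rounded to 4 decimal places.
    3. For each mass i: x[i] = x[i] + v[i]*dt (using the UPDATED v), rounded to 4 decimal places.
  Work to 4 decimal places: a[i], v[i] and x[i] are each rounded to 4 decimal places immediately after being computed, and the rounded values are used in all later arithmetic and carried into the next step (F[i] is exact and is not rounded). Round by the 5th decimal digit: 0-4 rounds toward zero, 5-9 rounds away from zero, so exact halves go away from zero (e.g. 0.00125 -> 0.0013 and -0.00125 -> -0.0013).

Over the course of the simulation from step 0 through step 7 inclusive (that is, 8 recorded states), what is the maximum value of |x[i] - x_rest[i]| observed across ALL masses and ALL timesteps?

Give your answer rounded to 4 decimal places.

Answer: 1.4677

Derivation:
Step 0: x=[3.0000 9.0000 11.0000] v=[0.0000 0.0000 0.0000]
Step 1: x=[3.1875 8.7500 11.1250] v=[0.7500 -1.0000 0.5000]
Step 2: x=[3.5235 8.3008 11.3516] v=[1.3438 -1.7969 0.9063]
Step 3: x=[3.9378 7.7437 11.6375] v=[1.6573 -2.2285 1.1436]
Step 4: x=[4.3439 7.1921 11.9301] v=[1.6243 -2.2065 1.1702]
Step 5: x=[4.6565 6.7586 12.1765] v=[1.2504 -1.7341 0.9857]
Step 6: x=[4.8095 6.5323 12.3343] v=[0.6118 -0.9052 0.6312]
Step 7: x=[4.7695 6.5610 12.3795] v=[-0.1599 0.1146 0.1807]
Max displacement = 1.4677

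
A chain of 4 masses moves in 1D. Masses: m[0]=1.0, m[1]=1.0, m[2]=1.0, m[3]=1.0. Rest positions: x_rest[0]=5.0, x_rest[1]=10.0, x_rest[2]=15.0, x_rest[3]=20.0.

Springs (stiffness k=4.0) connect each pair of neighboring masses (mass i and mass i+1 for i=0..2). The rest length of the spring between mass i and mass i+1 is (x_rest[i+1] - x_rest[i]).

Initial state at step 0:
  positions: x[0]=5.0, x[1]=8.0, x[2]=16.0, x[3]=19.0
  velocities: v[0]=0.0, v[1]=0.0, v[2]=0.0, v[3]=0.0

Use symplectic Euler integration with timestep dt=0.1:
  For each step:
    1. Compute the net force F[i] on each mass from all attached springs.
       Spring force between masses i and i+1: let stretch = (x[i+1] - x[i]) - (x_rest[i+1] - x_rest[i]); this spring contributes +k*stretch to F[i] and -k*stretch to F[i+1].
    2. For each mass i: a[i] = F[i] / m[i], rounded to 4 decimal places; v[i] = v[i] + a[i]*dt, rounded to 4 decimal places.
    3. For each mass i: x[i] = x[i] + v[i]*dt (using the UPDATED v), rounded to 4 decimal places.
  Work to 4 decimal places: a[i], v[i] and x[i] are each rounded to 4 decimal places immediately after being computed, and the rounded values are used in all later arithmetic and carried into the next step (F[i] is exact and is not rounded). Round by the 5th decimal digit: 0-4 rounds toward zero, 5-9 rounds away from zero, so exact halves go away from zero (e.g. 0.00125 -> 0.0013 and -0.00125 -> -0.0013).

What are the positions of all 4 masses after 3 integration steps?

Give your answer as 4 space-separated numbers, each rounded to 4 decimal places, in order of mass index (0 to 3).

Answer: 4.5745 9.0677 14.9323 19.4255

Derivation:
Step 0: x=[5.0000 8.0000 16.0000 19.0000] v=[0.0000 0.0000 0.0000 0.0000]
Step 1: x=[4.9200 8.2000 15.8000 19.0800] v=[-0.8000 2.0000 -2.0000 0.8000]
Step 2: x=[4.7712 8.5728 15.4272 19.2288] v=[-1.4880 3.7280 -3.7280 1.4880]
Step 3: x=[4.5745 9.0677 14.9323 19.4255] v=[-1.9674 4.9491 -4.9491 1.9674]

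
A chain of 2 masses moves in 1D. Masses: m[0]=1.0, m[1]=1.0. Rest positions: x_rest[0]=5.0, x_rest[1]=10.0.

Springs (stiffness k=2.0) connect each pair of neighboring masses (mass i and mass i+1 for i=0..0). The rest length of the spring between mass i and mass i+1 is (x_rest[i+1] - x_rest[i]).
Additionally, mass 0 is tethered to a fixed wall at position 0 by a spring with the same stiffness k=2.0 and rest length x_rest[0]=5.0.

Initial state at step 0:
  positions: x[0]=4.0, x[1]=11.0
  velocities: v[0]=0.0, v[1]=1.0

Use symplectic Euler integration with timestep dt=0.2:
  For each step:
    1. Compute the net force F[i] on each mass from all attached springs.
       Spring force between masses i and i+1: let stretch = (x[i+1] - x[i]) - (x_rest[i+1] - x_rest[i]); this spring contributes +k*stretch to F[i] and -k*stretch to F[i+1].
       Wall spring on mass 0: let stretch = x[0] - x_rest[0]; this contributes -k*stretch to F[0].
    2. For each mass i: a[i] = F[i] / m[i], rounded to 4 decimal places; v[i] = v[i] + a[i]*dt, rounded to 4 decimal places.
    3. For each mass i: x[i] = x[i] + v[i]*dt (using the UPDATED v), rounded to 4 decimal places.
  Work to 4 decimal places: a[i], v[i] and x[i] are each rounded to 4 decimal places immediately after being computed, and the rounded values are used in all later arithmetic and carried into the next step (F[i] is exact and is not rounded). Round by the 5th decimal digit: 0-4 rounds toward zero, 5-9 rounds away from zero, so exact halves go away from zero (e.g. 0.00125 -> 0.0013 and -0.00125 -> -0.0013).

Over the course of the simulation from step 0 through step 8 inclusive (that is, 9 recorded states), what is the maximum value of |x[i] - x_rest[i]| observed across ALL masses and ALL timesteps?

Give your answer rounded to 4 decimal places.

Answer: 1.6863

Derivation:
Step 0: x=[4.0000 11.0000] v=[0.0000 1.0000]
Step 1: x=[4.2400 11.0400] v=[1.2000 0.2000]
Step 2: x=[4.6848 10.9360] v=[2.2240 -0.5200]
Step 3: x=[5.2549 10.7319] v=[2.8506 -1.0205]
Step 4: x=[5.8428 10.4896] v=[2.9394 -1.2113]
Step 5: x=[6.3350 10.2756] v=[2.4610 -1.0700]
Step 6: x=[6.6356 10.1464] v=[1.5032 -0.6462]
Step 7: x=[6.6863 10.1363] v=[0.2533 -0.0505]
Step 8: x=[6.4781 10.2502] v=[-1.0412 0.5695]
Max displacement = 1.6863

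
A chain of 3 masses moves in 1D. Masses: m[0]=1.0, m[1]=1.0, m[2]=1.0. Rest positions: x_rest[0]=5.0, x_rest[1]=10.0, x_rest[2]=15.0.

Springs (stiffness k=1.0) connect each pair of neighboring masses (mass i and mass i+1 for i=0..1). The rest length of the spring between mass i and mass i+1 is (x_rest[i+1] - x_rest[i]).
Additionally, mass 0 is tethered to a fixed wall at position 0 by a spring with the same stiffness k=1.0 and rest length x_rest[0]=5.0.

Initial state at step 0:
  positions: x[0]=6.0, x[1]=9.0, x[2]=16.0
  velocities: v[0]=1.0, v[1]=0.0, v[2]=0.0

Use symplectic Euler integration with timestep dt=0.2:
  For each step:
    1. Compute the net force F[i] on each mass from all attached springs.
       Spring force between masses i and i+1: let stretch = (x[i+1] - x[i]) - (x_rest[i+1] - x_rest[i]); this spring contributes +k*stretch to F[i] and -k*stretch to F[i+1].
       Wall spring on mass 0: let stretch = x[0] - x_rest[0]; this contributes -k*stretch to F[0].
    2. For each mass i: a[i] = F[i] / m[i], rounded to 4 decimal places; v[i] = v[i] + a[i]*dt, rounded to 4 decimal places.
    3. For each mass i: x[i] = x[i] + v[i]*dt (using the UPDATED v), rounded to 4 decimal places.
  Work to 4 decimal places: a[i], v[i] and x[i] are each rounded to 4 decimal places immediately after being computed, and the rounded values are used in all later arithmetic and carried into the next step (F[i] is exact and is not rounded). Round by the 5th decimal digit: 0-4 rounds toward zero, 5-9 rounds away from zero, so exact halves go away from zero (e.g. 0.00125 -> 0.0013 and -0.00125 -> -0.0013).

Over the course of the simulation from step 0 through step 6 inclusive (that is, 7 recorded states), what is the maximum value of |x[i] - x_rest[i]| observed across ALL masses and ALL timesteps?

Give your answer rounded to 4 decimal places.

Answer: 1.3291

Derivation:
Step 0: x=[6.0000 9.0000 16.0000] v=[1.0000 0.0000 0.0000]
Step 1: x=[6.0800 9.1600 15.9200] v=[0.4000 0.8000 -0.4000]
Step 2: x=[6.0400 9.4672 15.7696] v=[-0.2000 1.5360 -0.7520]
Step 3: x=[5.8955 9.8894 15.5671] v=[-0.7226 2.1110 -1.0125]
Step 4: x=[5.6749 10.3790 15.3375] v=[-1.1029 2.4478 -1.1480]
Step 5: x=[5.4155 10.8787 15.1096] v=[-1.2971 2.4987 -1.1397]
Step 6: x=[5.1580 11.3291 14.9124] v=[-1.2876 2.2522 -0.9859]
Max displacement = 1.3291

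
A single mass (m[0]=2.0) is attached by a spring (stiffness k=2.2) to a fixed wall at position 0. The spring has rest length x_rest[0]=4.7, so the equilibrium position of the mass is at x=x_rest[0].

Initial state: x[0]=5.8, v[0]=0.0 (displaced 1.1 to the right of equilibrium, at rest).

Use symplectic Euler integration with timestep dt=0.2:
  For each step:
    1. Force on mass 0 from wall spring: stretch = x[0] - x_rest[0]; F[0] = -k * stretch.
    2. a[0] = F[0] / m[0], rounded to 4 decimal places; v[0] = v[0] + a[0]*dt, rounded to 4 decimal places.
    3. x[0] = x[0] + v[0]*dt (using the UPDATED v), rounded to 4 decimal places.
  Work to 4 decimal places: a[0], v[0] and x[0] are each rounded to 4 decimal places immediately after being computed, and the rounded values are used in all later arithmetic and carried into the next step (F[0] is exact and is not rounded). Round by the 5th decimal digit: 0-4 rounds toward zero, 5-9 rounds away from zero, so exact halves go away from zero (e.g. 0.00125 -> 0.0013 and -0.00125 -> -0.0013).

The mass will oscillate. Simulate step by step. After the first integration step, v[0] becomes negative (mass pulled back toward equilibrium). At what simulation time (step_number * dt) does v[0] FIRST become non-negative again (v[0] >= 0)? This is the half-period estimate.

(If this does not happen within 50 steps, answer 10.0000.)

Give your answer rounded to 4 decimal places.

Step 0: x=[5.8000] v=[0.0000]
Step 1: x=[5.7516] v=[-0.2420]
Step 2: x=[5.6569] v=[-0.4734]
Step 3: x=[5.5201] v=[-0.6839]
Step 4: x=[5.3472] v=[-0.8643]
Step 5: x=[5.1459] v=[-1.0067]
Step 6: x=[4.9249] v=[-1.1048]
Step 7: x=[4.6940] v=[-1.1543]
Step 8: x=[4.4634] v=[-1.1530]
Step 9: x=[4.2432] v=[-1.1009]
Step 10: x=[4.0431] v=[-1.0004]
Step 11: x=[3.8719] v=[-0.8559]
Step 12: x=[3.7372] v=[-0.6737]
Step 13: x=[3.6448] v=[-0.4619]
Step 14: x=[3.5988] v=[-0.2298]
Step 15: x=[3.6013] v=[0.0125]
First v>=0 after going negative at step 15, time=3.0000

Answer: 3.0000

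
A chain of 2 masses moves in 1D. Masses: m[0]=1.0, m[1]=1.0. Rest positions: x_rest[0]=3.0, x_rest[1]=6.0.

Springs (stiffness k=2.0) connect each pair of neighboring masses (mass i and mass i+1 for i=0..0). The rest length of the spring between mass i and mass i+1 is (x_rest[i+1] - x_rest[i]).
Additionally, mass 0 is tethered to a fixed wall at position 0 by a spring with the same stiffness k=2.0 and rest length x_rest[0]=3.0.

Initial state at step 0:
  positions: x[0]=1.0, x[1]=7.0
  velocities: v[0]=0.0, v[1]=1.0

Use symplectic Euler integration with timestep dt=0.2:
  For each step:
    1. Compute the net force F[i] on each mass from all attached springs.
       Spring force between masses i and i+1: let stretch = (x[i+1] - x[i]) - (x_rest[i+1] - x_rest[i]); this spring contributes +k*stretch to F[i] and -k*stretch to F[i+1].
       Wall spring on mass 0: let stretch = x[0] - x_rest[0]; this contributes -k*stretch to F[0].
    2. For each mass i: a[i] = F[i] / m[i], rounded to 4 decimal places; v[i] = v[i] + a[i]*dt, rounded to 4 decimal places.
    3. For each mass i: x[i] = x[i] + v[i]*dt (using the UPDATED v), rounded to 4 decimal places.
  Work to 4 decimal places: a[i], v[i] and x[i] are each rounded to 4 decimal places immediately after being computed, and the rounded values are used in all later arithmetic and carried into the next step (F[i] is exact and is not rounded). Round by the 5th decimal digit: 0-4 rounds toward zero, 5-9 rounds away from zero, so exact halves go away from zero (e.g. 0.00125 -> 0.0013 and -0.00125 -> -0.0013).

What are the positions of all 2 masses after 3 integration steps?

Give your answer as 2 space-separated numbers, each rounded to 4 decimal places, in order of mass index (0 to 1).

Answer: 3.0616 6.3438

Derivation:
Step 0: x=[1.0000 7.0000] v=[0.0000 1.0000]
Step 1: x=[1.4000 6.9600] v=[2.0000 -0.2000]
Step 2: x=[2.1328 6.7152] v=[3.6640 -1.2240]
Step 3: x=[3.0616 6.3438] v=[4.6438 -1.8570]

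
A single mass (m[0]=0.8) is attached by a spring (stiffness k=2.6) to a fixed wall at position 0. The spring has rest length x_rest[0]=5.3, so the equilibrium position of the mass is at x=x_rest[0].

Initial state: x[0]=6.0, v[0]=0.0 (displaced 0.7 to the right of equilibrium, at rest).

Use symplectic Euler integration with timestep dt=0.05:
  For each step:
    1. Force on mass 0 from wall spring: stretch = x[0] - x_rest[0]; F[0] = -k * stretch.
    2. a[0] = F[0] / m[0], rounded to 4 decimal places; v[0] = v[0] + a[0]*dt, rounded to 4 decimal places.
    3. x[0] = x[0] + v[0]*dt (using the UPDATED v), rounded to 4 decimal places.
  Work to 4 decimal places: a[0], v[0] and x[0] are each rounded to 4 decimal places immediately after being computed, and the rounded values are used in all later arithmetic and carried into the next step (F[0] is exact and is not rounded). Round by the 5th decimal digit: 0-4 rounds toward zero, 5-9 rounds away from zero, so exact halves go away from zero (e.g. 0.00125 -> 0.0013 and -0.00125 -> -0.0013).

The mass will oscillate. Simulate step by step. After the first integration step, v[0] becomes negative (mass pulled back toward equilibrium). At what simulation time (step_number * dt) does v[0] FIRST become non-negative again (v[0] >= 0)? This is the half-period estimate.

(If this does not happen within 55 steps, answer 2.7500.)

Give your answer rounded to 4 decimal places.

Step 0: x=[6.0000] v=[0.0000]
Step 1: x=[5.9943] v=[-0.1138]
Step 2: x=[5.9830] v=[-0.2266]
Step 3: x=[5.9661] v=[-0.3376]
Step 4: x=[5.9438] v=[-0.4458]
Step 5: x=[5.9163] v=[-0.5504]
Step 6: x=[5.8838] v=[-0.6506]
Step 7: x=[5.8465] v=[-0.7455]
Step 8: x=[5.8048] v=[-0.8343]
Step 9: x=[5.7590] v=[-0.9163]
Step 10: x=[5.7095] v=[-0.9909]
Step 11: x=[5.6566] v=[-1.0574]
Step 12: x=[5.6008] v=[-1.1154]
Step 13: x=[5.5426] v=[-1.1643]
Step 14: x=[5.4824] v=[-1.2037]
Step 15: x=[5.4207] v=[-1.2333]
Step 16: x=[5.3581] v=[-1.2529]
Step 17: x=[5.2950] v=[-1.2623]
Step 18: x=[5.2319] v=[-1.2615]
Step 19: x=[5.1694] v=[-1.2504]
Step 20: x=[5.1079] v=[-1.2292]
Step 21: x=[5.0480] v=[-1.1980]
Step 22: x=[4.9901] v=[-1.1571]
Step 23: x=[4.9348] v=[-1.1067]
Step 24: x=[4.8824] v=[-1.0474]
Step 25: x=[4.8334] v=[-0.9795]
Step 26: x=[4.7882] v=[-0.9037]
Step 27: x=[4.7472] v=[-0.8205]
Step 28: x=[4.7107] v=[-0.7307]
Step 29: x=[4.6790] v=[-0.6349]
Step 30: x=[4.6523] v=[-0.5340]
Step 31: x=[4.6309] v=[-0.4288]
Step 32: x=[4.6149] v=[-0.3201]
Step 33: x=[4.6045] v=[-0.2088]
Step 34: x=[4.5997] v=[-0.0958]
Step 35: x=[4.6006] v=[0.0180]
First v>=0 after going negative at step 35, time=1.7500

Answer: 1.7500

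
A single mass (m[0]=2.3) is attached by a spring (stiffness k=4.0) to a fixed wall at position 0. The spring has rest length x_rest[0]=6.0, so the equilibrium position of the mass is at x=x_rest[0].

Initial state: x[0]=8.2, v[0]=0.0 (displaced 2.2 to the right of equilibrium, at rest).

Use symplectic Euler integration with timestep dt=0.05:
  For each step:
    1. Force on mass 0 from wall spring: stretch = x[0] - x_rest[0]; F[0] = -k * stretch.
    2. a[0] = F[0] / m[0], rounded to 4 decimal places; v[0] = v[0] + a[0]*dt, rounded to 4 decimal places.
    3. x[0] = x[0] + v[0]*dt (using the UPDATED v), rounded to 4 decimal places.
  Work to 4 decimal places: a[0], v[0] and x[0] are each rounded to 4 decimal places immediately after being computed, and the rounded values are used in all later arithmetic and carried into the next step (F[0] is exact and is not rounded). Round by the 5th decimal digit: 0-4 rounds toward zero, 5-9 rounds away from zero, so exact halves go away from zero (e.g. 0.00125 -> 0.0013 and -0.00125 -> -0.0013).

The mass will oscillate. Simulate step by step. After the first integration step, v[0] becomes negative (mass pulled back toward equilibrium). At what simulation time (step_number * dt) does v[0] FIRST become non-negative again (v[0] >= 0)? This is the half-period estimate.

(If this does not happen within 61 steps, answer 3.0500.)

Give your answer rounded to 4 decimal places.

Step 0: x=[8.2000] v=[0.0000]
Step 1: x=[8.1904] v=[-0.1913]
Step 2: x=[8.1713] v=[-0.3818]
Step 3: x=[8.1428] v=[-0.5706]
Step 4: x=[8.1050] v=[-0.7569]
Step 5: x=[8.0580] v=[-0.9399]
Step 6: x=[8.0021] v=[-1.1189]
Step 7: x=[7.9375] v=[-1.2930]
Step 8: x=[7.8644] v=[-1.4615]
Step 9: x=[7.7832] v=[-1.6236]
Step 10: x=[7.6943] v=[-1.7787]
Step 11: x=[7.5980] v=[-1.9260]
Step 12: x=[7.4948] v=[-2.0650]
Step 13: x=[7.3851] v=[-2.1950]
Step 14: x=[7.2693] v=[-2.3154]
Step 15: x=[7.1480] v=[-2.4258]
Step 16: x=[7.0217] v=[-2.5256]
Step 17: x=[6.8910] v=[-2.6144]
Step 18: x=[6.7564] v=[-2.6919]
Step 19: x=[6.6185] v=[-2.7577]
Step 20: x=[6.4779] v=[-2.8115]
Step 21: x=[6.3352] v=[-2.8531]
Step 22: x=[6.1911] v=[-2.8823]
Step 23: x=[6.0462] v=[-2.8989]
Step 24: x=[5.9011] v=[-2.9029]
Step 25: x=[5.7564] v=[-2.8943]
Step 26: x=[5.6127] v=[-2.8731]
Step 27: x=[5.4707] v=[-2.8394]
Step 28: x=[5.3310] v=[-2.7934]
Step 29: x=[5.1942] v=[-2.7352]
Step 30: x=[5.0609] v=[-2.6651]
Step 31: x=[4.9317] v=[-2.5834]
Step 32: x=[4.8072] v=[-2.4905]
Step 33: x=[4.6879] v=[-2.3868]
Step 34: x=[4.5743] v=[-2.2727]
Step 35: x=[4.4669] v=[-2.1487]
Step 36: x=[4.3661] v=[-2.0154]
Step 37: x=[4.2724] v=[-1.8733]
Step 38: x=[4.1862] v=[-1.7231]
Step 39: x=[4.1079] v=[-1.5654]
Step 40: x=[4.0379] v=[-1.4009]
Step 41: x=[3.9764] v=[-1.2303]
Step 42: x=[3.9237] v=[-1.0543]
Step 43: x=[3.8800] v=[-0.8738]
Step 44: x=[3.8455] v=[-0.6895]
Step 45: x=[3.8204] v=[-0.5022]
Step 46: x=[3.8048] v=[-0.3127]
Step 47: x=[3.7987] v=[-0.1218]
Step 48: x=[3.8022] v=[0.0696]
First v>=0 after going negative at step 48, time=2.4000

Answer: 2.4000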